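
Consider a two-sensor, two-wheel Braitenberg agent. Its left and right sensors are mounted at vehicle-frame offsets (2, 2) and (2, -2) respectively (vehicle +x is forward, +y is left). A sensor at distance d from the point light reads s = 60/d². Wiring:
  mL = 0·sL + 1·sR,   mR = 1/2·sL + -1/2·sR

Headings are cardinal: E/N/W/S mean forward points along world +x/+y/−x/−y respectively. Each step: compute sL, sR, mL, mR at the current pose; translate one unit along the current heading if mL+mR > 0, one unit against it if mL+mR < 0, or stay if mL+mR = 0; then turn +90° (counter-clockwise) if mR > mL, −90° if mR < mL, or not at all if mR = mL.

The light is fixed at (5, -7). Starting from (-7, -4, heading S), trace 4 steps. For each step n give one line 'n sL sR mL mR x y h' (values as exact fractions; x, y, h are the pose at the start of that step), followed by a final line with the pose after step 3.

0 60/101 60/197 60/197 2880/19897 -7 -4 S
1 15/49 15/53 15/53 30/2597 -7 -5 W
2 60/241 60/137 60/137 -3120/33017 -8 -5 N
3 30/73 30/61 30/61 -180/4453 -8 -4 E
final -7 -4 S

n=0: pose=(-7,-4,S); sL=60/101, sR=60/197; mL=60/197, mR=2880/19897; mL+mR=8940/19897 → advance +1; mR−mL=-3180/19897 → turn -1·90°
n=1: pose=(-7,-5,W); sL=15/49, sR=15/53; mL=15/53, mR=30/2597; mL+mR=765/2597 → advance +1; mR−mL=-705/2597 → turn -1·90°
n=2: pose=(-8,-5,N); sL=60/241, sR=60/137; mL=60/137, mR=-3120/33017; mL+mR=11340/33017 → advance +1; mR−mL=-17580/33017 → turn -1·90°
n=3: pose=(-8,-4,E); sL=30/73, sR=30/61; mL=30/61, mR=-180/4453; mL+mR=2010/4453 → advance +1; mR−mL=-2370/4453 → turn -1·90°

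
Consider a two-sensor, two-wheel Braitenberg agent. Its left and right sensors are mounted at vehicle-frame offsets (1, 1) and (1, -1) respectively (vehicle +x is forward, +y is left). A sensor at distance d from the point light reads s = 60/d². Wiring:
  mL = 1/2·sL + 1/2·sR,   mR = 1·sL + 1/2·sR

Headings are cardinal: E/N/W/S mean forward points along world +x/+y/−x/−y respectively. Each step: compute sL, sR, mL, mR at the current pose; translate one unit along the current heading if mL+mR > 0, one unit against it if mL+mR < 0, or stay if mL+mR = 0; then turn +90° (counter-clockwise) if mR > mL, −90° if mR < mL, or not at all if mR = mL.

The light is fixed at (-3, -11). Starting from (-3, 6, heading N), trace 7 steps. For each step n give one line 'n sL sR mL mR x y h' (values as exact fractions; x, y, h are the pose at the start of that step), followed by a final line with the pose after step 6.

n=0: pose=(-3,6,N); sL=12/65, sR=12/65; mL=12/65, mR=18/65; mL+mR=6/13 → advance +1; mR−mL=6/65 → turn +1·90°
n=1: pose=(-3,7,W); sL=6/29, sR=30/181; mL=978/5249, mR=1521/5249; mL+mR=2499/5249 → advance +1; mR−mL=3/29 → turn +1·90°
n=2: pose=(-4,7,S); sL=60/289, sR=60/293; mL=17460/84677, mR=26250/84677; mL+mR=43710/84677 → advance +1; mR−mL=30/289 → turn +1·90°
n=3: pose=(-4,6,E); sL=5/27, sR=15/64; mL=725/3456, mR=1045/3456; mL+mR=295/576 → advance +1; mR−mL=5/54 → turn +1·90°
n=4: pose=(-3,6,N); sL=12/65, sR=12/65; mL=12/65, mR=18/65; mL+mR=6/13 → advance +1; mR−mL=6/65 → turn +1·90°
n=5: pose=(-3,7,W); sL=6/29, sR=30/181; mL=978/5249, mR=1521/5249; mL+mR=2499/5249 → advance +1; mR−mL=3/29 → turn +1·90°
n=6: pose=(-4,7,S); sL=60/289, sR=60/293; mL=17460/84677, mR=26250/84677; mL+mR=43710/84677 → advance +1; mR−mL=30/289 → turn +1·90°

0 12/65 12/65 12/65 18/65 -3 6 N
1 6/29 30/181 978/5249 1521/5249 -3 7 W
2 60/289 60/293 17460/84677 26250/84677 -4 7 S
3 5/27 15/64 725/3456 1045/3456 -4 6 E
4 12/65 12/65 12/65 18/65 -3 6 N
5 6/29 30/181 978/5249 1521/5249 -3 7 W
6 60/289 60/293 17460/84677 26250/84677 -4 7 S
final -4 6 E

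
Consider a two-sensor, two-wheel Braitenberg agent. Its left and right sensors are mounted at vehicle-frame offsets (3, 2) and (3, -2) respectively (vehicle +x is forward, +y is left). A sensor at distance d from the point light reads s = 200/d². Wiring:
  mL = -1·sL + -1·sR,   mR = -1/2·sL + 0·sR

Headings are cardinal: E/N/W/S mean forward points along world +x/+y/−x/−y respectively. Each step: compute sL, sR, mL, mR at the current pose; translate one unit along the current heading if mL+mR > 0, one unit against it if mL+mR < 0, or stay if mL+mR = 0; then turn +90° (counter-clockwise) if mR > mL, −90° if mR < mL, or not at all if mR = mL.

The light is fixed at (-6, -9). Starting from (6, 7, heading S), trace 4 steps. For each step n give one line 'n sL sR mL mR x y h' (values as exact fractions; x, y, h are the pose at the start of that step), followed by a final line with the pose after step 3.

n=0: pose=(6,7,S); sL=40/73, sR=200/269; mL=-25360/19637, mR=-20/73; mL+mR=-30740/19637 → advance -1; mR−mL=19980/19637 → turn +1·90°
n=1: pose=(6,8,E); sL=100/293, sR=4/9; mL=-2072/2637, mR=-50/293; mL+mR=-2522/2637 → advance -1; mR−mL=1622/2637 → turn +1·90°
n=2: pose=(5,8,N); sL=200/481, sR=200/569; mL=-210000/273689, mR=-100/481; mL+mR=-266900/273689 → advance -1; mR−mL=153100/273689 → turn +1·90°
n=3: pose=(5,7,W); sL=10/13, sR=50/97; mL=-1620/1261, mR=-5/13; mL+mR=-2105/1261 → advance -1; mR−mL=1135/1261 → turn +1·90°

0 40/73 200/269 -25360/19637 -20/73 6 7 S
1 100/293 4/9 -2072/2637 -50/293 6 8 E
2 200/481 200/569 -210000/273689 -100/481 5 8 N
3 10/13 50/97 -1620/1261 -5/13 5 7 W
final 6 7 S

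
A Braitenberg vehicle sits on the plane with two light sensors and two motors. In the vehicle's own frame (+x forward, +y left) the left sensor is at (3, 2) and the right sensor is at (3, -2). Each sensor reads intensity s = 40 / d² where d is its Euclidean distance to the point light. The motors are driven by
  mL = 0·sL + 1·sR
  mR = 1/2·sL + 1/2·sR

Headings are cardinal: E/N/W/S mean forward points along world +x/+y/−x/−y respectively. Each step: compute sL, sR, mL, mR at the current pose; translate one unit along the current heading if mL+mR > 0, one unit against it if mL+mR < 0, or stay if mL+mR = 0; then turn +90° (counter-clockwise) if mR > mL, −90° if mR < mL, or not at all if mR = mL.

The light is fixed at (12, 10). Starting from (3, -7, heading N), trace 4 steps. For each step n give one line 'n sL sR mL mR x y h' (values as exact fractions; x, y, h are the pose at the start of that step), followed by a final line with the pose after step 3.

n=0: pose=(3,-7,N); sL=40/317, sR=8/49; mL=8/49, mR=2248/15533; mL+mR=4784/15533 → advance +1; mR−mL=-288/15533 → turn -1·90°
n=1: pose=(3,-6,E); sL=5/29, sR=1/9; mL=1/9, mR=37/261; mL+mR=22/87 → advance +1; mR−mL=8/261 → turn +1·90°
n=2: pose=(4,-6,N); sL=40/269, sR=8/41; mL=8/41, mR=1896/11029; mL+mR=4048/11029 → advance +1; mR−mL=-256/11029 → turn -1·90°
n=3: pose=(4,-5,E); sL=20/97, sR=20/157; mL=20/157, mR=2540/15229; mL+mR=4480/15229 → advance +1; mR−mL=600/15229 → turn +1·90°

0 40/317 8/49 8/49 2248/15533 3 -7 N
1 5/29 1/9 1/9 37/261 3 -6 E
2 40/269 8/41 8/41 1896/11029 4 -6 N
3 20/97 20/157 20/157 2540/15229 4 -5 E
final 5 -5 N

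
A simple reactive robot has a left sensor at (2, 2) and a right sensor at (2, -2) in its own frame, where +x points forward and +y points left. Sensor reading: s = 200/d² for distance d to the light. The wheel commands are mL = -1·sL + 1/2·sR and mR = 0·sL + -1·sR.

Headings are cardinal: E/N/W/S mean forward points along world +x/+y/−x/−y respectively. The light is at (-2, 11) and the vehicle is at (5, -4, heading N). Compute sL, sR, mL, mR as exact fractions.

100/97 4/5 -306/485 -4/5

left sensor world pos  = (3, -2); dL² = 194
right sensor world pos = (7, -2); dR² = 250
sL = 200/194 = 100/97
sR = 200/250 = 4/5
mL = -1·sL + 1/2·sR = -306/485
mR = 0·sL + -1·sR = -4/5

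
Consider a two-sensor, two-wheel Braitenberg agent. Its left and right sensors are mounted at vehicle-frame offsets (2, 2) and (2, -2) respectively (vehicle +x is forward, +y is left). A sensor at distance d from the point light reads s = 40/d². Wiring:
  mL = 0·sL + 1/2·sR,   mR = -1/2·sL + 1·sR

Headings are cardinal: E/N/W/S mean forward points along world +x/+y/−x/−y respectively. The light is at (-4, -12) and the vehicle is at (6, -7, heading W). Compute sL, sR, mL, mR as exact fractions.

left sensor world pos  = (4, -9); dL² = 73
right sensor world pos = (4, -5); dR² = 113
sL = 40/73 = 40/73
sR = 40/113 = 40/113
mL = 0·sL + 1/2·sR = 20/113
mR = -1/2·sL + 1·sR = 660/8249

40/73 40/113 20/113 660/8249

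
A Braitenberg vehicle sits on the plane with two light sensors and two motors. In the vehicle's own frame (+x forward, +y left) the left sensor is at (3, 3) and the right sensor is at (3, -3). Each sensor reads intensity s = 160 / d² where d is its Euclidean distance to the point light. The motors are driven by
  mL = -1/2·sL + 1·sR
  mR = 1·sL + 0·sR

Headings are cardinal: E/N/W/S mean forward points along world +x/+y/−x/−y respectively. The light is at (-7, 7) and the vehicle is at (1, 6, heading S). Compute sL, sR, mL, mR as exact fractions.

160/137 160/41 18640/5617 160/137

left sensor world pos  = (4, 3); dL² = 137
right sensor world pos = (-2, 3); dR² = 41
sL = 160/137 = 160/137
sR = 160/41 = 160/41
mL = -1/2·sL + 1·sR = 18640/5617
mR = 1·sL + 0·sR = 160/137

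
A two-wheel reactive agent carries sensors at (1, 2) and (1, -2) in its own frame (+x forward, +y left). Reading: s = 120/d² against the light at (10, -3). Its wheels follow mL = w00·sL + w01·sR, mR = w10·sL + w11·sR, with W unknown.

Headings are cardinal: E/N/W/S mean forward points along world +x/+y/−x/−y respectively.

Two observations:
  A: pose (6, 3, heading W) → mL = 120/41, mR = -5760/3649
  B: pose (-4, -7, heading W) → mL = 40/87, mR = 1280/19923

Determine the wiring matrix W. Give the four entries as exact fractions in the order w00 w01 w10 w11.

1 0 -1 1

obs A: pose=(6,3,W) → sL=120/41, sR=120/89, mL=120/41, mR=-5760/3649
obs B: pose=(-4,-7,W) → sL=40/87, sR=120/229, mL=40/87, mR=1280/19923
sensor matrix S = [[120/41, 120/89], [40/87, 120/229]]; det S = 22144000/24233009
solve [mL_A; mL_B] = S·[w00; w01] and [mR_A; mR_B] = S·[w10; w11]:
  w00 = 1, w01 = 0, w10 = -1, w11 = 1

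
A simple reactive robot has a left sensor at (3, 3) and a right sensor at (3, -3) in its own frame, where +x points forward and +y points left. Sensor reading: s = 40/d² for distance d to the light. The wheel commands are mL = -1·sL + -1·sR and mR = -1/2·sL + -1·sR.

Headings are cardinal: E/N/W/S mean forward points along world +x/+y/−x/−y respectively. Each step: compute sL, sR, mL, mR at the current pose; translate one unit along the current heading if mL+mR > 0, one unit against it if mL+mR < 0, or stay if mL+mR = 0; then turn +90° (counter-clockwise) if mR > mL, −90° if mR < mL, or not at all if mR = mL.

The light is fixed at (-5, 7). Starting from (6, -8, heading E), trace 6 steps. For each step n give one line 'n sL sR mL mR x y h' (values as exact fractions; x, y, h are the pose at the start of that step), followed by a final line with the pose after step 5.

n=0: pose=(6,-8,E); sL=2/17, sR=1/13; mL=-43/221, mR=-30/221; mL+mR=-73/221 → advance -1; mR−mL=1/17 → turn +1·90°
n=1: pose=(5,-8,N); sL=40/193, sR=40/313; mL=-20240/60409, mR=-13980/60409; mL+mR=-34220/60409 → advance -1; mR−mL=20/193 → turn +1·90°
n=2: pose=(5,-9,W); sL=4/41, sR=20/109; mL=-1256/4469, mR=-1038/4469; mL+mR=-2294/4469 → advance -1; mR−mL=2/41 → turn +1·90°
n=3: pose=(6,-9,S); sL=40/557, sR=8/85; mL=-7856/47345, mR=-6156/47345; mL+mR=-14012/47345 → advance -1; mR−mL=20/557 → turn +1·90°
n=4: pose=(6,-8,E); sL=2/17, sR=1/13; mL=-43/221, mR=-30/221; mL+mR=-73/221 → advance -1; mR−mL=1/17 → turn +1·90°
n=5: pose=(5,-8,N); sL=40/193, sR=40/313; mL=-20240/60409, mR=-13980/60409; mL+mR=-34220/60409 → advance -1; mR−mL=20/193 → turn +1·90°

0 2/17 1/13 -43/221 -30/221 6 -8 E
1 40/193 40/313 -20240/60409 -13980/60409 5 -8 N
2 4/41 20/109 -1256/4469 -1038/4469 5 -9 W
3 40/557 8/85 -7856/47345 -6156/47345 6 -9 S
4 2/17 1/13 -43/221 -30/221 6 -8 E
5 40/193 40/313 -20240/60409 -13980/60409 5 -8 N
final 5 -9 W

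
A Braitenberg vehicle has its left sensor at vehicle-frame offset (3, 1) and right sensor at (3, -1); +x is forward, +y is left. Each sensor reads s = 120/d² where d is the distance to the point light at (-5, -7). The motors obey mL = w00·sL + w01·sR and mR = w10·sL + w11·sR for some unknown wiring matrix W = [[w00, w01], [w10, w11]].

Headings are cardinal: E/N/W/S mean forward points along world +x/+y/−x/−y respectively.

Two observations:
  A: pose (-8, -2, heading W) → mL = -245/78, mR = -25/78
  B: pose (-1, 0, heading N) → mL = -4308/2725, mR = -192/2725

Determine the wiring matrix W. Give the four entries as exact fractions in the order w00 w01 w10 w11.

obs A: pose=(-8,-2,W) → sL=30/13, sR=5/3, mL=-245/78, mR=-25/78
obs B: pose=(-1,0,N) → sL=120/109, sR=24/25, mL=-4308/2725, mR=-192/2725
sensor matrix S = [[30/13, 5/3], [120/109, 24/25]]; det S = 2696/7085
solve [mL_A; mL_B] = S·[w00; w01] and [mR_A; mR_B] = S·[w10; w11]:
  w00 = -1, w01 = -1/2, w10 = -1/2, w11 = 1/2

-1 -1/2 -1/2 1/2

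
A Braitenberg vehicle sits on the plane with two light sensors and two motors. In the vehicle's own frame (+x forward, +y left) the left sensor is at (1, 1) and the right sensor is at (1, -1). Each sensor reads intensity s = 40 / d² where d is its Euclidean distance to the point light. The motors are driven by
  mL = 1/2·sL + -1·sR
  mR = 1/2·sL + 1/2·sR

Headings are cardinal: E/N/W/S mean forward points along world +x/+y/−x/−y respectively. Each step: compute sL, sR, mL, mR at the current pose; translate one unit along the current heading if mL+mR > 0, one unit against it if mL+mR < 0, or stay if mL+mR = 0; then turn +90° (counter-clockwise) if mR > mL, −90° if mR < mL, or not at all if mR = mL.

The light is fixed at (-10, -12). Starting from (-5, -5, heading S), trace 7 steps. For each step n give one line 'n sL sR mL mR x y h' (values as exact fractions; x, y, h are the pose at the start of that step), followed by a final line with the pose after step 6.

0 5/9 10/13 -115/234 155/234 -5 -5 S
1 8/17 40/61 -436/1037 584/1037 -5 -6 E
2 20/37 20/49 -250/1813 860/1813 -4 -6 N
3 40/61 40/89 -660/5429 3000/5429 -4 -5 W
4 5/9 10/13 -115/234 155/234 -5 -5 S
5 8/17 40/61 -436/1037 584/1037 -5 -6 E
6 20/37 20/49 -250/1813 860/1813 -4 -6 N
final -4 -5 W

n=0: pose=(-5,-5,S); sL=5/9, sR=10/13; mL=-115/234, mR=155/234; mL+mR=20/117 → advance +1; mR−mL=15/13 → turn +1·90°
n=1: pose=(-5,-6,E); sL=8/17, sR=40/61; mL=-436/1037, mR=584/1037; mL+mR=148/1037 → advance +1; mR−mL=60/61 → turn +1·90°
n=2: pose=(-4,-6,N); sL=20/37, sR=20/49; mL=-250/1813, mR=860/1813; mL+mR=610/1813 → advance +1; mR−mL=30/49 → turn +1·90°
n=3: pose=(-4,-5,W); sL=40/61, sR=40/89; mL=-660/5429, mR=3000/5429; mL+mR=2340/5429 → advance +1; mR−mL=60/89 → turn +1·90°
n=4: pose=(-5,-5,S); sL=5/9, sR=10/13; mL=-115/234, mR=155/234; mL+mR=20/117 → advance +1; mR−mL=15/13 → turn +1·90°
n=5: pose=(-5,-6,E); sL=8/17, sR=40/61; mL=-436/1037, mR=584/1037; mL+mR=148/1037 → advance +1; mR−mL=60/61 → turn +1·90°
n=6: pose=(-4,-6,N); sL=20/37, sR=20/49; mL=-250/1813, mR=860/1813; mL+mR=610/1813 → advance +1; mR−mL=30/49 → turn +1·90°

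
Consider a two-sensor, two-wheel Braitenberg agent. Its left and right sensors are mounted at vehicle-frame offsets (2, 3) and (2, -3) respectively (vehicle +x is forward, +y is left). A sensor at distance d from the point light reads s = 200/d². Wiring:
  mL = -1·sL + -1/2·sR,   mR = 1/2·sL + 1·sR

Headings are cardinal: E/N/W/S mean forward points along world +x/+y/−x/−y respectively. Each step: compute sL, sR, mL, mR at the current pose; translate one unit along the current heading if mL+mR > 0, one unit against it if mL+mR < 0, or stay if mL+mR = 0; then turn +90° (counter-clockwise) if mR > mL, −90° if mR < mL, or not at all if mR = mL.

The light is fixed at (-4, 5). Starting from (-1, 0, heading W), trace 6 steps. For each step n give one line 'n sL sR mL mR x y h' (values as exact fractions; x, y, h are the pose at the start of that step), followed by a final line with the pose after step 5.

0 40/13 40 -300/13 540/13 -1 0 W
1 100/37 4 -174/37 198/37 -2 0 S
2 8 200/97 -876/97 588/97 -2 -1 E
3 10 25/4 -105/8 45/4 -3 -1 N
4 200/101 200/17 -13500/1717 21900/1717 -3 -2 W
5 20/9 20/9 -10/3 10/3 -4 -2 S
final -4 -2 E

n=0: pose=(-1,0,W); sL=40/13, sR=40; mL=-300/13, mR=540/13; mL+mR=240/13 → advance +1; mR−mL=840/13 → turn +1·90°
n=1: pose=(-2,0,S); sL=100/37, sR=4; mL=-174/37, mR=198/37; mL+mR=24/37 → advance +1; mR−mL=372/37 → turn +1·90°
n=2: pose=(-2,-1,E); sL=8, sR=200/97; mL=-876/97, mR=588/97; mL+mR=-288/97 → advance -1; mR−mL=1464/97 → turn +1·90°
n=3: pose=(-3,-1,N); sL=10, sR=25/4; mL=-105/8, mR=45/4; mL+mR=-15/8 → advance -1; mR−mL=195/8 → turn +1·90°
n=4: pose=(-3,-2,W); sL=200/101, sR=200/17; mL=-13500/1717, mR=21900/1717; mL+mR=8400/1717 → advance +1; mR−mL=35400/1717 → turn +1·90°
n=5: pose=(-4,-2,S); sL=20/9, sR=20/9; mL=-10/3, mR=10/3; mL+mR=0 → advance +0; mR−mL=20/3 → turn +1·90°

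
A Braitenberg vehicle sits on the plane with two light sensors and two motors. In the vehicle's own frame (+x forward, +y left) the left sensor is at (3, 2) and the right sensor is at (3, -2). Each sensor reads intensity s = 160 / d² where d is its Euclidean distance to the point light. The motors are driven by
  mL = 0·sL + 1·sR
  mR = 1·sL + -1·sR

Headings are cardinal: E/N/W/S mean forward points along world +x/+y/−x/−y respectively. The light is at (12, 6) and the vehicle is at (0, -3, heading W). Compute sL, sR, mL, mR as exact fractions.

left sensor world pos  = (-3, -5); dL² = 346
right sensor world pos = (-3, -1); dR² = 274
sL = 160/346 = 80/173
sR = 160/274 = 80/137
mL = 0·sL + 1·sR = 80/137
mR = 1·sL + -1·sR = -2880/23701

80/173 80/137 80/137 -2880/23701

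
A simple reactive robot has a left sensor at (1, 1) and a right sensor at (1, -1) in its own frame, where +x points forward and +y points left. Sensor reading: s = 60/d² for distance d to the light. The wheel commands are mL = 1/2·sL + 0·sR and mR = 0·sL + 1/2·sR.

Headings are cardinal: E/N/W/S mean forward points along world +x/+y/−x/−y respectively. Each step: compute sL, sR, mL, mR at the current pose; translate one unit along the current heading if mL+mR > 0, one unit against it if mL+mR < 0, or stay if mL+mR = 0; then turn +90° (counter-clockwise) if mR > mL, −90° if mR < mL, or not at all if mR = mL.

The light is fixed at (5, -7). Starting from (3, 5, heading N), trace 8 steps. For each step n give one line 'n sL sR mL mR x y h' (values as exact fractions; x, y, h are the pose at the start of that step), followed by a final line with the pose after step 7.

0 30/89 6/17 15/89 3/17 3 5 N
1 20/51 12/41 10/51 6/41 3 6 W
2 15/53 3/10 15/106 3/20 2 6 N
3 12/37 60/241 6/37 30/241 2 7 W
4 6/25 10/39 3/25 5/39 1 7 N
5 60/221 60/281 30/221 30/281 1 8 W
6 15/73 15/68 15/146 15/136 0 8 N
7 20/87 12/65 10/87 6/65 0 9 W
final -1 9 N

n=0: pose=(3,5,N); sL=30/89, sR=6/17; mL=15/89, mR=3/17; mL+mR=522/1513 → advance +1; mR−mL=12/1513 → turn +1·90°
n=1: pose=(3,6,W); sL=20/51, sR=12/41; mL=10/51, mR=6/41; mL+mR=716/2091 → advance +1; mR−mL=-104/2091 → turn -1·90°
n=2: pose=(2,6,N); sL=15/53, sR=3/10; mL=15/106, mR=3/20; mL+mR=309/1060 → advance +1; mR−mL=9/1060 → turn +1·90°
n=3: pose=(2,7,W); sL=12/37, sR=60/241; mL=6/37, mR=30/241; mL+mR=2556/8917 → advance +1; mR−mL=-336/8917 → turn -1·90°
n=4: pose=(1,7,N); sL=6/25, sR=10/39; mL=3/25, mR=5/39; mL+mR=242/975 → advance +1; mR−mL=8/975 → turn +1·90°
n=5: pose=(1,8,W); sL=60/221, sR=60/281; mL=30/221, mR=30/281; mL+mR=15060/62101 → advance +1; mR−mL=-1800/62101 → turn -1·90°
n=6: pose=(0,8,N); sL=15/73, sR=15/68; mL=15/146, mR=15/136; mL+mR=2115/9928 → advance +1; mR−mL=75/9928 → turn +1·90°
n=7: pose=(0,9,W); sL=20/87, sR=12/65; mL=10/87, mR=6/65; mL+mR=1172/5655 → advance +1; mR−mL=-128/5655 → turn -1·90°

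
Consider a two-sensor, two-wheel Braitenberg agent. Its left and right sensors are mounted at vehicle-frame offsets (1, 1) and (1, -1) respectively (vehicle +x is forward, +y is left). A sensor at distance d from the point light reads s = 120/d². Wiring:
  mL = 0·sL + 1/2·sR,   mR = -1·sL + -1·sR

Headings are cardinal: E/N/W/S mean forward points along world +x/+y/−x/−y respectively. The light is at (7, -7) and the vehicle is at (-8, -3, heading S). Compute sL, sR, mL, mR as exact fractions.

24/41 24/53 12/53 -2256/2173

left sensor world pos  = (-7, -4); dL² = 205
right sensor world pos = (-9, -4); dR² = 265
sL = 120/205 = 24/41
sR = 120/265 = 24/53
mL = 0·sL + 1/2·sR = 12/53
mR = -1·sL + -1·sR = -2256/2173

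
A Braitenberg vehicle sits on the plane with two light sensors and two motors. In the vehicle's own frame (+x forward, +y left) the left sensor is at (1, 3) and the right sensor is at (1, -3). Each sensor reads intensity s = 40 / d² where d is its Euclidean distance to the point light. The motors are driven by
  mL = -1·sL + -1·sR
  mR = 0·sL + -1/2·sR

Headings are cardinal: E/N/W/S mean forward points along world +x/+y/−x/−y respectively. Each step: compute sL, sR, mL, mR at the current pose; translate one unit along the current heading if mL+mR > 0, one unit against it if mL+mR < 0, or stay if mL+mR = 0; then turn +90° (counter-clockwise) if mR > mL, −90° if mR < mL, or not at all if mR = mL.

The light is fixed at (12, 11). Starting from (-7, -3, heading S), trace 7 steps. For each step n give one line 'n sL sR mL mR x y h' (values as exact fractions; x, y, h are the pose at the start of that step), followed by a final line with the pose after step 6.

0 40/481 40/709 -47600/341029 -20/709 -7 -3 S
1 5/53 2/29 -251/1537 -1/29 -7 -2 E
2 40/673 40/433 -44240/291409 -20/433 -8 -2 N
3 4/73 20/281 -2584/20513 -10/281 -8 -3 W
4 40/481 40/709 -47600/341029 -20/709 -7 -3 S
5 5/53 2/29 -251/1537 -1/29 -7 -2 E
6 40/673 40/433 -44240/291409 -20/433 -8 -2 N
final -8 -3 W

n=0: pose=(-7,-3,S); sL=40/481, sR=40/709; mL=-47600/341029, mR=-20/709; mL+mR=-57220/341029 → advance -1; mR−mL=37980/341029 → turn +1·90°
n=1: pose=(-7,-2,E); sL=5/53, sR=2/29; mL=-251/1537, mR=-1/29; mL+mR=-304/1537 → advance -1; mR−mL=198/1537 → turn +1·90°
n=2: pose=(-8,-2,N); sL=40/673, sR=40/433; mL=-44240/291409, mR=-20/433; mL+mR=-57700/291409 → advance -1; mR−mL=30780/291409 → turn +1·90°
n=3: pose=(-8,-3,W); sL=4/73, sR=20/281; mL=-2584/20513, mR=-10/281; mL+mR=-3314/20513 → advance -1; mR−mL=1854/20513 → turn +1·90°
n=4: pose=(-7,-3,S); sL=40/481, sR=40/709; mL=-47600/341029, mR=-20/709; mL+mR=-57220/341029 → advance -1; mR−mL=37980/341029 → turn +1·90°
n=5: pose=(-7,-2,E); sL=5/53, sR=2/29; mL=-251/1537, mR=-1/29; mL+mR=-304/1537 → advance -1; mR−mL=198/1537 → turn +1·90°
n=6: pose=(-8,-2,N); sL=40/673, sR=40/433; mL=-44240/291409, mR=-20/433; mL+mR=-57700/291409 → advance -1; mR−mL=30780/291409 → turn +1·90°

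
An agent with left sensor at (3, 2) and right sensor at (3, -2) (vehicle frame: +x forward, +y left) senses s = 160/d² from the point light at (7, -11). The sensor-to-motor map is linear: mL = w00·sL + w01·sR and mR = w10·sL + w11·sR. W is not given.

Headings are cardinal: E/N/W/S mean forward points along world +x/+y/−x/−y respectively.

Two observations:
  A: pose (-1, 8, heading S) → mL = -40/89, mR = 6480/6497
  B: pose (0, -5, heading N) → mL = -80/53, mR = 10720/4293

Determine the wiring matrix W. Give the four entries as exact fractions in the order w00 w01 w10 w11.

0 -1 1 1

obs A: pose=(-1,8,S) → sL=40/73, sR=40/89, mL=-40/89, mR=6480/6497
obs B: pose=(0,-5,N) → sL=80/81, sR=80/53, mL=-80/53, mR=10720/4293
sensor matrix S = [[40/73, 40/89], [80/81, 80/53]]; det S = 10688000/27891621
solve [mL_A; mL_B] = S·[w00; w01] and [mR_A; mR_B] = S·[w10; w11]:
  w00 = 0, w01 = -1, w10 = 1, w11 = 1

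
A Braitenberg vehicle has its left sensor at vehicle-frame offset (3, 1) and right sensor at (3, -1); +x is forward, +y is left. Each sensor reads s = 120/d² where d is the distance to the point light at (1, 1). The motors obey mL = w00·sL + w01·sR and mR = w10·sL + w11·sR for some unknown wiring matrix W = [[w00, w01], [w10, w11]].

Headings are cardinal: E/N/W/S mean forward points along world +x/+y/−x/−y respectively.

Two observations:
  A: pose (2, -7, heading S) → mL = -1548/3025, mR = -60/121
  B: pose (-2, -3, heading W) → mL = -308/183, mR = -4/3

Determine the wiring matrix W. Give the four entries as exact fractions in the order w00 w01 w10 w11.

1/2 -1 0 -1/2

obs A: pose=(2,-7,S) → sL=24/25, sR=120/121, mL=-1548/3025, mR=-60/121
obs B: pose=(-2,-3,W) → sL=120/61, sR=8/3, mL=-308/183, mR=-4/3
sensor matrix S = [[24/25, 120/121], [120/61, 8/3]]; det S = 112384/184525
solve [mL_A; mL_B] = S·[w00; w01] and [mR_A; mR_B] = S·[w10; w11]:
  w00 = 1/2, w01 = -1, w10 = 0, w11 = -1/2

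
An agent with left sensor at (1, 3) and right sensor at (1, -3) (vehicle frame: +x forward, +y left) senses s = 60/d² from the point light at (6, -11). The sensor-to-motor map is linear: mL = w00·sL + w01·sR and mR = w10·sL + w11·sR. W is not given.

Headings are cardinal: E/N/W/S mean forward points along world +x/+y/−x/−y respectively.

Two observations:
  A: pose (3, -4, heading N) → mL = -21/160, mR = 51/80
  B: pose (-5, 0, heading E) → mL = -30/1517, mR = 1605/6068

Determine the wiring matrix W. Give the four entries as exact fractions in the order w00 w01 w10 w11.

-1 1/2 -1/2 1

obs A: pose=(3,-4,N) → sL=3/5, sR=15/16, mL=-21/160, mR=51/80
obs B: pose=(-5,0,E) → sL=15/74, sR=15/41, mL=-30/1517, mR=1605/6068
sensor matrix S = [[3/5, 15/16], [15/74, 15/41]]; det S = 1431/48544
solve [mL_A; mL_B] = S·[w00; w01] and [mR_A; mR_B] = S·[w10; w11]:
  w00 = -1, w01 = 1/2, w10 = -1/2, w11 = 1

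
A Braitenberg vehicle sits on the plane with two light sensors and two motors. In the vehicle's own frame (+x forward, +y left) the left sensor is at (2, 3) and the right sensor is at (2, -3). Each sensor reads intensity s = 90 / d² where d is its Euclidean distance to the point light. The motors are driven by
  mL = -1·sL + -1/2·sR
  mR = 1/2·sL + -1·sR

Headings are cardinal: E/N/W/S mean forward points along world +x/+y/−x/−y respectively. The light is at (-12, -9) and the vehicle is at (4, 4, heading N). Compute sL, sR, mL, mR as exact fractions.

45/197 45/293 -35235/115442 -4545/115442

left sensor world pos  = (1, 6); dL² = 394
right sensor world pos = (7, 6); dR² = 586
sL = 90/394 = 45/197
sR = 90/586 = 45/293
mL = -1·sL + -1/2·sR = -35235/115442
mR = 1/2·sL + -1·sR = -4545/115442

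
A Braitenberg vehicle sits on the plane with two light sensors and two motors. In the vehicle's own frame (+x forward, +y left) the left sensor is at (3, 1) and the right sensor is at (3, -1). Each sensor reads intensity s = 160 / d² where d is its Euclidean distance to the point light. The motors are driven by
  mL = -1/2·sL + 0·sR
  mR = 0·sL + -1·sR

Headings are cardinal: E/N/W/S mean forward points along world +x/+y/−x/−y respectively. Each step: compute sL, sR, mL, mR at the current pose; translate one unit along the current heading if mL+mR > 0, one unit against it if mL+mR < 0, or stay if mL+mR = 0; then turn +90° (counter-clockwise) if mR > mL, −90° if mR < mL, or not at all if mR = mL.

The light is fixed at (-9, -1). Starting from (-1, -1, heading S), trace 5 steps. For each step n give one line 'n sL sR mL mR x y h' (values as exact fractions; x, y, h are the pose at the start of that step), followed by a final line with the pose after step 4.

n=0: pose=(-1,-1,S); sL=16/9, sR=80/29; mL=-8/9, mR=-80/29; mL+mR=-952/261 → advance -1; mR−mL=-488/261 → turn -1·90°
n=1: pose=(-1,0,W); sL=32/5, sR=160/29; mL=-16/5, mR=-160/29; mL+mR=-1264/145 → advance -1; mR−mL=-336/145 → turn -1·90°
n=2: pose=(0,0,N); sL=2, sR=40/29; mL=-1, mR=-40/29; mL+mR=-69/29 → advance -1; mR−mL=-11/29 → turn -1·90°
n=3: pose=(0,-1,E); sL=32/29, sR=32/29; mL=-16/29, mR=-32/29; mL+mR=-48/29 → advance -1; mR−mL=-16/29 → turn -1·90°
n=4: pose=(-1,-1,S); sL=16/9, sR=80/29; mL=-8/9, mR=-80/29; mL+mR=-952/261 → advance -1; mR−mL=-488/261 → turn -1·90°

0 16/9 80/29 -8/9 -80/29 -1 -1 S
1 32/5 160/29 -16/5 -160/29 -1 0 W
2 2 40/29 -1 -40/29 0 0 N
3 32/29 32/29 -16/29 -32/29 0 -1 E
4 16/9 80/29 -8/9 -80/29 -1 -1 S
final -1 0 W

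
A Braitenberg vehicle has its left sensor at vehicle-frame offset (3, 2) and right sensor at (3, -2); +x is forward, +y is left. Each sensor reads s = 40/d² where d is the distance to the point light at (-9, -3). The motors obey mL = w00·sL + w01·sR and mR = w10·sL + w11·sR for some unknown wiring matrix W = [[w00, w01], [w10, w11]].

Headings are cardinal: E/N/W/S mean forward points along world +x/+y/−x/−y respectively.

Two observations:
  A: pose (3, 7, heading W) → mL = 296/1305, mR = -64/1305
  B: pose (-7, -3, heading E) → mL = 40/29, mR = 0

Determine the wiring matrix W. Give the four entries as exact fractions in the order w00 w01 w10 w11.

obs A: pose=(3,7,W) → sL=8/29, sR=8/45, mL=296/1305, mR=-64/1305
obs B: pose=(-7,-3,E) → sL=40/29, sR=40/29, mL=40/29, mR=0
sensor matrix S = [[8/29, 8/45], [40/29, 40/29]]; det S = 1024/7569
solve [mL_A; mL_B] = S·[w00; w01] and [mR_A; mR_B] = S·[w10; w11]:
  w00 = 1/2, w01 = 1/2, w10 = -1/2, w11 = 1/2

1/2 1/2 -1/2 1/2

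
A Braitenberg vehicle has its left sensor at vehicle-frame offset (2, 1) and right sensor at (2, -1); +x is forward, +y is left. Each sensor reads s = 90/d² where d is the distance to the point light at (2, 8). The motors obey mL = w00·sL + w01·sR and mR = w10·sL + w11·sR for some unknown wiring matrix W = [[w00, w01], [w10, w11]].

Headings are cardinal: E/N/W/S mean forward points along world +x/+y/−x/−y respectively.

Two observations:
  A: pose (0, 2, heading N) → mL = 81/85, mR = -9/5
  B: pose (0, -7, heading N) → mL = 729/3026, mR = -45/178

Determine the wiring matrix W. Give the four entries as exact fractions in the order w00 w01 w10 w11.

1 -1/2 -1/2 0

obs A: pose=(0,2,N) → sL=18/5, sR=90/17, mL=81/85, mR=-9/5
obs B: pose=(0,-7,N) → sL=45/89, sR=9/17, mL=729/3026, mR=-45/178
sensor matrix S = [[18/5, 90/17], [45/89, 9/17]]; det S = -5832/7565
solve [mL_A; mL_B] = S·[w00; w01] and [mR_A; mR_B] = S·[w10; w11]:
  w00 = 1, w01 = -1/2, w10 = -1/2, w11 = 0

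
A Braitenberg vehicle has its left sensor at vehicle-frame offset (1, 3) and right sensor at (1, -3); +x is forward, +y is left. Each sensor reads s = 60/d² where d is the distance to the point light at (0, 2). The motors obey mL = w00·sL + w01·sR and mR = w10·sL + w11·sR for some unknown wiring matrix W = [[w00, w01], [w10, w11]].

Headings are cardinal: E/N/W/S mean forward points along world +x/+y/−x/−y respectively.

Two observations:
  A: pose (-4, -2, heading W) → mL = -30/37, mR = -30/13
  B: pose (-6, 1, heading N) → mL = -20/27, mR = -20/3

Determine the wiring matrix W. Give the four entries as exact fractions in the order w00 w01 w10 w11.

-1 0 0 -1

obs A: pose=(-4,-2,W) → sL=30/37, sR=30/13, mL=-30/37, mR=-30/13
obs B: pose=(-6,1,N) → sL=20/27, sR=20/3, mL=-20/27, mR=-20/3
sensor matrix S = [[30/37, 30/13], [20/27, 20/3]]; det S = 16000/4329
solve [mL_A; mL_B] = S·[w00; w01] and [mR_A; mR_B] = S·[w10; w11]:
  w00 = -1, w01 = 0, w10 = 0, w11 = -1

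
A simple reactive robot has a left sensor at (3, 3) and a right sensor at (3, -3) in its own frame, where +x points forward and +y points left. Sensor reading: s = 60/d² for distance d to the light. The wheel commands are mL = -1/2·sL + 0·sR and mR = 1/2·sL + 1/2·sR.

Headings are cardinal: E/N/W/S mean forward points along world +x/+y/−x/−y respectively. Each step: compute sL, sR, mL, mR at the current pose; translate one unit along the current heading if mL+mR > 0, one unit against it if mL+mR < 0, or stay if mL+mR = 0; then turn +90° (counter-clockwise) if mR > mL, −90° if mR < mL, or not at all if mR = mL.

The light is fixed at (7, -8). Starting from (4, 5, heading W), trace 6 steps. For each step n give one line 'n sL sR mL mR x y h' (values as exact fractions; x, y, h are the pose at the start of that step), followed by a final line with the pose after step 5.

n=0: pose=(4,5,W); sL=15/34, sR=15/73; mL=-15/68, mR=1605/4964; mL+mR=15/146 → advance +1; mR−mL=675/1241 → turn +1·90°
n=1: pose=(3,5,S); sL=60/101, sR=60/149; mL=-30/101, mR=7500/15049; mL+mR=30/149 → advance +1; mR−mL=11970/15049 → turn +1·90°
n=2: pose=(3,4,E); sL=30/113, sR=30/41; mL=-15/113, mR=2310/4633; mL+mR=15/41 → advance +1; mR−mL=2925/4633 → turn +1·90°
n=3: pose=(4,4,N); sL=20/87, sR=4/15; mL=-10/87, mR=36/145; mL+mR=2/15 → advance +1; mR−mL=158/435 → turn +1·90°
n=4: pose=(4,5,W); sL=15/34, sR=15/73; mL=-15/68, mR=1605/4964; mL+mR=15/146 → advance +1; mR−mL=675/1241 → turn +1·90°
n=5: pose=(3,5,S); sL=60/101, sR=60/149; mL=-30/101, mR=7500/15049; mL+mR=30/149 → advance +1; mR−mL=11970/15049 → turn +1·90°

0 15/34 15/73 -15/68 1605/4964 4 5 W
1 60/101 60/149 -30/101 7500/15049 3 5 S
2 30/113 30/41 -15/113 2310/4633 3 4 E
3 20/87 4/15 -10/87 36/145 4 4 N
4 15/34 15/73 -15/68 1605/4964 4 5 W
5 60/101 60/149 -30/101 7500/15049 3 5 S
final 3 4 E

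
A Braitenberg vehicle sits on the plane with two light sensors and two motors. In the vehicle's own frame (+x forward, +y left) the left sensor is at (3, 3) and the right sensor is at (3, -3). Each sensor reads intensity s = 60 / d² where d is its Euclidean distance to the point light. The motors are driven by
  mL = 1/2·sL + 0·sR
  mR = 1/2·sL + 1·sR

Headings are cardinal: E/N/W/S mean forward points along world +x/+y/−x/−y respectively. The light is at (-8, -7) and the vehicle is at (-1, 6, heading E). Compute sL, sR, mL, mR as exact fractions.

15/89 3/10 15/178 171/445

left sensor world pos  = (2, 9); dL² = 356
right sensor world pos = (2, 3); dR² = 200
sL = 60/356 = 15/89
sR = 60/200 = 3/10
mL = 1/2·sL + 0·sR = 15/178
mR = 1/2·sL + 1·sR = 171/445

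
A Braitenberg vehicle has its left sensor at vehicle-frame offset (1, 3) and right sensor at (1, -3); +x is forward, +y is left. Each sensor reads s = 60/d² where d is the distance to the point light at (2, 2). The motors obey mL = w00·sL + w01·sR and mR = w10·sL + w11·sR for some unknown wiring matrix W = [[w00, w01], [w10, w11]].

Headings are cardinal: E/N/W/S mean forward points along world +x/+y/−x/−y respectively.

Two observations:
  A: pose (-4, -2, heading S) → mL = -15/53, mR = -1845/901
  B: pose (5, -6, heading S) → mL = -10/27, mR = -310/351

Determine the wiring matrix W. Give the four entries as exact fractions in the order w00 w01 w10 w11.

obs A: pose=(-4,-2,S) → sL=30/17, sR=30/53, mL=-15/53, mR=-1845/901
obs B: pose=(5,-6,S) → sL=20/39, sR=20/27, mL=-10/27, mR=-310/351
sensor matrix S = [[30/17, 30/53], [20/39, 20/27]]; det S = 107200/105417
solve [mL_A; mL_B] = S·[w00; w01] and [mR_A; mR_B] = S·[w10; w11]:
  w00 = 0, w01 = -1/2, w10 = -1, w11 = -1/2

0 -1/2 -1 -1/2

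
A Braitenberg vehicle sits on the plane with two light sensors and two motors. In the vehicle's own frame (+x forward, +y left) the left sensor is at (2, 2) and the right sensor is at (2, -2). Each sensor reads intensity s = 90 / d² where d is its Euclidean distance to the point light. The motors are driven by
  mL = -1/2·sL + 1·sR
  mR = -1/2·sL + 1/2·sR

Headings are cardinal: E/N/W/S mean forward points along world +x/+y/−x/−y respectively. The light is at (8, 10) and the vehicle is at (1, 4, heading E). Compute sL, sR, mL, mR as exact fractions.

90/41 90/89 -315/3649 -2160/3649

left sensor world pos  = (3, 6); dL² = 41
right sensor world pos = (3, 2); dR² = 89
sL = 90/41 = 90/41
sR = 90/89 = 90/89
mL = -1/2·sL + 1·sR = -315/3649
mR = -1/2·sL + 1/2·sR = -2160/3649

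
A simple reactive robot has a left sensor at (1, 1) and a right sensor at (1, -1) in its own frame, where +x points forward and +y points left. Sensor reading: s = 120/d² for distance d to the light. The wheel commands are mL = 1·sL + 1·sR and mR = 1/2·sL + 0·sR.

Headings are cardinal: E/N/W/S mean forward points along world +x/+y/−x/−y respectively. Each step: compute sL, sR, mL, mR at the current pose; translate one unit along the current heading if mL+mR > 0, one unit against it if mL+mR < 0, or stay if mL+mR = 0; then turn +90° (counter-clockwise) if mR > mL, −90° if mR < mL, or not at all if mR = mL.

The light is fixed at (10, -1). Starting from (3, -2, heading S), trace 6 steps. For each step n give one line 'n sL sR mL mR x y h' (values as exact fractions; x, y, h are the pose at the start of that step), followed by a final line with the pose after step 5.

0 3 30/17 81/17 3/2 3 -2 S
1 120/73 24/13 3312/949 60/73 3 -3 W
2 60/41 12/5 792/205 30/41 2 -3 N
3 120/49 120/53 12240/2597 60/49 2 -2 E
4 3 30/17 81/17 3/2 3 -2 S
5 120/73 24/13 3312/949 60/73 3 -3 W
final 2 -3 N

n=0: pose=(3,-2,S); sL=3, sR=30/17; mL=81/17, mR=3/2; mL+mR=213/34 → advance +1; mR−mL=-111/34 → turn -1·90°
n=1: pose=(3,-3,W); sL=120/73, sR=24/13; mL=3312/949, mR=60/73; mL+mR=4092/949 → advance +1; mR−mL=-2532/949 → turn -1·90°
n=2: pose=(2,-3,N); sL=60/41, sR=12/5; mL=792/205, mR=30/41; mL+mR=942/205 → advance +1; mR−mL=-642/205 → turn -1·90°
n=3: pose=(2,-2,E); sL=120/49, sR=120/53; mL=12240/2597, mR=60/49; mL+mR=15420/2597 → advance +1; mR−mL=-9060/2597 → turn -1·90°
n=4: pose=(3,-2,S); sL=3, sR=30/17; mL=81/17, mR=3/2; mL+mR=213/34 → advance +1; mR−mL=-111/34 → turn -1·90°
n=5: pose=(3,-3,W); sL=120/73, sR=24/13; mL=3312/949, mR=60/73; mL+mR=4092/949 → advance +1; mR−mL=-2532/949 → turn -1·90°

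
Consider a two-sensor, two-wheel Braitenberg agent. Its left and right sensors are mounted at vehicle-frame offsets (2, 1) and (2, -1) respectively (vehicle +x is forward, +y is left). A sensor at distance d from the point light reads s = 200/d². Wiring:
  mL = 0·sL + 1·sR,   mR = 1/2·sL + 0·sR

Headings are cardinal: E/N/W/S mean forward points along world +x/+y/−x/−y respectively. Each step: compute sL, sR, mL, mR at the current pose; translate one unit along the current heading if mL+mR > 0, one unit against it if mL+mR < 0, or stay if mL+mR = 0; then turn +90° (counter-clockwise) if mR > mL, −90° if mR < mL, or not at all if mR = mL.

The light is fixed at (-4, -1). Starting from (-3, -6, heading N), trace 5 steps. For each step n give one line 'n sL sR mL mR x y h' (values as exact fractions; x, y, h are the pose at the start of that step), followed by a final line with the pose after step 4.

0 200/9 200/13 200/13 100/9 -3 -6 N
1 100/9 100/17 100/17 50/9 -3 -5 E
2 40/9 200/37 200/37 20/9 -2 -5 S
3 50/9 25/2 25/2 25/9 -2 -6 W
4 200/9 200/13 200/13 100/9 -3 -6 N
final -3 -5 E

n=0: pose=(-3,-6,N); sL=200/9, sR=200/13; mL=200/13, mR=100/9; mL+mR=3100/117 → advance +1; mR−mL=-500/117 → turn -1·90°
n=1: pose=(-3,-5,E); sL=100/9, sR=100/17; mL=100/17, mR=50/9; mL+mR=1750/153 → advance +1; mR−mL=-50/153 → turn -1·90°
n=2: pose=(-2,-5,S); sL=40/9, sR=200/37; mL=200/37, mR=20/9; mL+mR=2540/333 → advance +1; mR−mL=-1060/333 → turn -1·90°
n=3: pose=(-2,-6,W); sL=50/9, sR=25/2; mL=25/2, mR=25/9; mL+mR=275/18 → advance +1; mR−mL=-175/18 → turn -1·90°
n=4: pose=(-3,-6,N); sL=200/9, sR=200/13; mL=200/13, mR=100/9; mL+mR=3100/117 → advance +1; mR−mL=-500/117 → turn -1·90°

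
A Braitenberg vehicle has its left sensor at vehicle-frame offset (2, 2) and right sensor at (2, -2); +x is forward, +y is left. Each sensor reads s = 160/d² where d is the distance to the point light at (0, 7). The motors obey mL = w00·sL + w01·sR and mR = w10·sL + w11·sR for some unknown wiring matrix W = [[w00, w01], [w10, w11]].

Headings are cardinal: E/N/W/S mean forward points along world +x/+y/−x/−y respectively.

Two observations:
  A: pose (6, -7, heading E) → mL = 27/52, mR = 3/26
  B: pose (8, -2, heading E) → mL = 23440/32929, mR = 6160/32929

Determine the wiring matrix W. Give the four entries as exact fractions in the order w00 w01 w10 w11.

1 -1/2 -1/2 1

obs A: pose=(6,-7,E) → sL=10/13, sR=1/2, mL=27/52, mR=3/26
obs B: pose=(8,-2,E) → sL=160/149, sR=160/221, mL=23440/32929, mR=6160/32929
sensor matrix S = [[10/13, 1/2], [160/149, 160/221]]; det S = 8560/428077
solve [mL_A; mL_B] = S·[w00; w01] and [mR_A; mR_B] = S·[w10; w11]:
  w00 = 1, w01 = -1/2, w10 = -1/2, w11 = 1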